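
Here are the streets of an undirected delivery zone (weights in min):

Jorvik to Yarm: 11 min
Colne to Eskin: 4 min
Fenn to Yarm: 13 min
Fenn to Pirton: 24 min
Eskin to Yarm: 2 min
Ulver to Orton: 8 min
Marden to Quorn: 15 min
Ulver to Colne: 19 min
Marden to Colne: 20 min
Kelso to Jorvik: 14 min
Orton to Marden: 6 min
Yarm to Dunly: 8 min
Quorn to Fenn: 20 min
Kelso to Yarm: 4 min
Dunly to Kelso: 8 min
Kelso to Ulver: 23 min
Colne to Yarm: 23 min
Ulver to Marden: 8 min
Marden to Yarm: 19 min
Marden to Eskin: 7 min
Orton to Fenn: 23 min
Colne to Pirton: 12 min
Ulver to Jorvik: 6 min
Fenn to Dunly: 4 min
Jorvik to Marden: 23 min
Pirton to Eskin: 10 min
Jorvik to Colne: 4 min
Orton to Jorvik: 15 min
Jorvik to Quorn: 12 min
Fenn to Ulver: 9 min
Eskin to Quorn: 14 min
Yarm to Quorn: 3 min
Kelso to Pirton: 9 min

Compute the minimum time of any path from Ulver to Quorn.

18 min

Enumerating some paths:
Ulver–Jorvik–Quorn: 6+12 = 18
Ulver–Jorvik–Colne–Eskin–Yarm–Quorn: 6+4+4+2+3 = 19
Cheapest is Ulver–Jorvik–Quorn at 18 min.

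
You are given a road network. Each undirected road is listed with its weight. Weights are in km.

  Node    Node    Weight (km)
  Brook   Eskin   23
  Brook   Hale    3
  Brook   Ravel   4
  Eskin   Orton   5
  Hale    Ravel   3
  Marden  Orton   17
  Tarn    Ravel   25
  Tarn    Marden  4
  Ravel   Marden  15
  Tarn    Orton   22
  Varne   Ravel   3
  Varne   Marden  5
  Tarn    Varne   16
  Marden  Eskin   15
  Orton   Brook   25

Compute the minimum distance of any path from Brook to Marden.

Running Dijkstra from Brook:
Brook: 0
Hale: 3  (via Brook)
Ravel: 4  (via Brook)
Varne: 7  (via Ravel)
Marden: 12  (via Varne)
Shortest route: Brook–Ravel–Varne–Marden = 12 km.

12 km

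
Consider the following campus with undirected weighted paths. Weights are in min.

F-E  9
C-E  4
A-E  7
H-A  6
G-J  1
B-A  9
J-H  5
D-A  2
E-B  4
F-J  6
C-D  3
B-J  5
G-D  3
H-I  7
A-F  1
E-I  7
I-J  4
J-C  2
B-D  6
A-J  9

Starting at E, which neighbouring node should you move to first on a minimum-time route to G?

Compare a few routes:
E → C → D → G: 4+3+3 = 10
E → B → J → G: 4+5+1 = 10
E → C → J → G: 4+2+1 = 7
E → I → J → G: 7+4+1 = 12
The minimum is 7 min via E → C → J → G.
So from E the first move is to C.

C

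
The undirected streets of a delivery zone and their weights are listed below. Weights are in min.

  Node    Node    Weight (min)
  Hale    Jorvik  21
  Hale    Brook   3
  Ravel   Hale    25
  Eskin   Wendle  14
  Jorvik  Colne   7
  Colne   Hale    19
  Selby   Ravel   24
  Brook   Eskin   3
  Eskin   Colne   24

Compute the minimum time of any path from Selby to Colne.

68 min

Enumerating some paths:
Selby - Ravel - Hale - Colne: 24+25+19 = 68
Selby - Ravel - Hale - Jorvik - Colne: 24+25+21+7 = 77
Cheapest is Selby - Ravel - Hale - Colne at 68 min.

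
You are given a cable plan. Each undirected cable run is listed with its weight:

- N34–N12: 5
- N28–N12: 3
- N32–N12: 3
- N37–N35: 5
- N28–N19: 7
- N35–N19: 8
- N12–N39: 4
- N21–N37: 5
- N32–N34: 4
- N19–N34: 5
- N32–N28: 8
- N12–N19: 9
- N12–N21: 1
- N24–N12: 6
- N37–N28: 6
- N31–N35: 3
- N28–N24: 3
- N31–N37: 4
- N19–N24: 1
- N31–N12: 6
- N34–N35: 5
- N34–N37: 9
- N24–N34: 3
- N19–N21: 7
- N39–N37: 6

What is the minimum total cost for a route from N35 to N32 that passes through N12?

Best N35 to N12: N35 → N31 → N12 costing 9
Shortest N12→N32: N12 → N32 = 3
Total via N12: 9 + 3 = 12.

12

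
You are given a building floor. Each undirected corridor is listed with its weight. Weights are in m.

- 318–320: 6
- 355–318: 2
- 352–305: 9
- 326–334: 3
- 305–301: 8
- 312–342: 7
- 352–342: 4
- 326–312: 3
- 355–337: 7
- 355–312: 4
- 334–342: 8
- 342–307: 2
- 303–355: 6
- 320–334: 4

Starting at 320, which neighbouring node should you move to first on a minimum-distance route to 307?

Enumerating some paths:
320 → 334 → 342 → 307: 4+8+2 = 14
320 → 334 → 326 → 312 → 342 → 307: 4+3+3+7+2 = 19
The minimum is 14 m via 320 → 334 → 342 → 307.
So from 320 the first move is to 334.

334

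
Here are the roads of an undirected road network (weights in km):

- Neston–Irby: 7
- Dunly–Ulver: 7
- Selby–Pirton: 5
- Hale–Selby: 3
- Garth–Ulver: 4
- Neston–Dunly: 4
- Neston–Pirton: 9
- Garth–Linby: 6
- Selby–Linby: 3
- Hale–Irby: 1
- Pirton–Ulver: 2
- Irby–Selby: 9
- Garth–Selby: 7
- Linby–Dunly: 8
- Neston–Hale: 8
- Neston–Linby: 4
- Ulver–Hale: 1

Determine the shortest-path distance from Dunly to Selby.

Candidate routes:
Dunly → Ulver → Pirton → Selby: 7+2+5 = 14
Dunly → Linby → Selby: 8+3 = 11
Cheapest is Dunly → Linby → Selby at 11 km.

11 km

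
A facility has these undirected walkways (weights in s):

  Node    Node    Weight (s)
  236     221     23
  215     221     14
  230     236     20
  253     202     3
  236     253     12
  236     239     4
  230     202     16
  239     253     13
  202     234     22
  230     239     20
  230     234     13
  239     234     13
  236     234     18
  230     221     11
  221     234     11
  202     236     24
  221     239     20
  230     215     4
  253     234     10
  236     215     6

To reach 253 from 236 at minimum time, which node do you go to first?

253

Compare a few routes:
236 → 239 → 253: 4+13 = 17
236 → 253: 12 = 12
Cheapest is 236 → 253 at 12 s.
So from 236 the first move is to 253.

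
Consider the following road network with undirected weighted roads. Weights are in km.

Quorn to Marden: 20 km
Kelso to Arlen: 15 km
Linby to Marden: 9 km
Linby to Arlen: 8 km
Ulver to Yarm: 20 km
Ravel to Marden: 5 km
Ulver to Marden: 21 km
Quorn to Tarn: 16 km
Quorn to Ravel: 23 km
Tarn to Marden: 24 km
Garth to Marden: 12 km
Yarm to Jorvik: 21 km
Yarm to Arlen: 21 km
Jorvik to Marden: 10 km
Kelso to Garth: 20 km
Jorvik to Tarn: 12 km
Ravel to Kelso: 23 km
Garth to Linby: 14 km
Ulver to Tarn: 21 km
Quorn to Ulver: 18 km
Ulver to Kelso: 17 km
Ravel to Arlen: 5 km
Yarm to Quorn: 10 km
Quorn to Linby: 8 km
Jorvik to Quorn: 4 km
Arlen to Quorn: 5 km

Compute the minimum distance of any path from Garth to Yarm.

32 km

Candidate routes:
Garth → Linby → Quorn → Yarm: 14+8+10 = 32
Garth → Marden → Jorvik → Quorn → Yarm: 12+10+4+10 = 36
Cheapest is Garth → Linby → Quorn → Yarm at 32 km.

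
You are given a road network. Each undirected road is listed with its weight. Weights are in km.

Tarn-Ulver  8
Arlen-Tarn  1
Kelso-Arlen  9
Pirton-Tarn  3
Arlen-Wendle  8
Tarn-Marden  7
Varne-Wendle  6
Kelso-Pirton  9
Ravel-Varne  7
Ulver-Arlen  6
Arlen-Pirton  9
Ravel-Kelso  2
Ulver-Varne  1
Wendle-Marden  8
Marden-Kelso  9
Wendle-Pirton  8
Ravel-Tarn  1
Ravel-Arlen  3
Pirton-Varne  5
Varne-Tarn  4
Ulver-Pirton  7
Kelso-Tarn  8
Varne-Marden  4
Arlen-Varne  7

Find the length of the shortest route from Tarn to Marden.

7 km

Compare a few routes:
Tarn - Marden: 7 = 7
Tarn - Varne - Marden: 4+4 = 8
The minimum is 7 km via Tarn - Marden.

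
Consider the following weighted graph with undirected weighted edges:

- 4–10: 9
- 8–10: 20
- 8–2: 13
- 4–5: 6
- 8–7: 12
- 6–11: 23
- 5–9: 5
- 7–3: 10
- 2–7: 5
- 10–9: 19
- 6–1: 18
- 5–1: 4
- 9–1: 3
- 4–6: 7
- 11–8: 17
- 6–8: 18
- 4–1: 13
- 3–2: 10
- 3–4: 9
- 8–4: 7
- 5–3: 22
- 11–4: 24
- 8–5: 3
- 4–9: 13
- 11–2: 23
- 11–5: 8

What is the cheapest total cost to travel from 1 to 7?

Running Dijkstra from 1:
1: 0
9: 3  (via 1)
5: 4  (via 1)
8: 7  (via 5)
4: 10  (via 5)
11: 12  (via 5)
6: 17  (via 4)
3: 19  (via 4)
7: 19  (via 8)
Shortest route: 1 → 5 → 8 → 7 = 19.

19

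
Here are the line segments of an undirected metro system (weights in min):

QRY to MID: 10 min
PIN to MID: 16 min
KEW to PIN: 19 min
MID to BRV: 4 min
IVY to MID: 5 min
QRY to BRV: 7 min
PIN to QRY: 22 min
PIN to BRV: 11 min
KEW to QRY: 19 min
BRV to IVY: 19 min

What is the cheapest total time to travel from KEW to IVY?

34 min

Compare a few routes:
KEW → PIN → BRV → MID → IVY: 19+11+4+5 = 39
KEW → QRY → MID → IVY: 19+10+5 = 34
KEW → QRY → BRV → MID → IVY: 19+7+4+5 = 35
Cheapest is KEW → QRY → MID → IVY at 34 min.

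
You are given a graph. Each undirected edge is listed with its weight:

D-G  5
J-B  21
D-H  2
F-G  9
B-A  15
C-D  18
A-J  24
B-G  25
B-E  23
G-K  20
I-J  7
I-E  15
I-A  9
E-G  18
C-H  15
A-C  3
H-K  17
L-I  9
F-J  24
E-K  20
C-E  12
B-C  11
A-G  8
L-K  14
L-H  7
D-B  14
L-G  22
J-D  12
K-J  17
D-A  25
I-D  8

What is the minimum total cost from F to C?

Shortest distances from F:
F: 0
G: 9  (via F)
D: 14  (via G)
H: 16  (via D)
A: 17  (via G)
C: 20  (via A)
Shortest route: F–G–A–C = 20.

20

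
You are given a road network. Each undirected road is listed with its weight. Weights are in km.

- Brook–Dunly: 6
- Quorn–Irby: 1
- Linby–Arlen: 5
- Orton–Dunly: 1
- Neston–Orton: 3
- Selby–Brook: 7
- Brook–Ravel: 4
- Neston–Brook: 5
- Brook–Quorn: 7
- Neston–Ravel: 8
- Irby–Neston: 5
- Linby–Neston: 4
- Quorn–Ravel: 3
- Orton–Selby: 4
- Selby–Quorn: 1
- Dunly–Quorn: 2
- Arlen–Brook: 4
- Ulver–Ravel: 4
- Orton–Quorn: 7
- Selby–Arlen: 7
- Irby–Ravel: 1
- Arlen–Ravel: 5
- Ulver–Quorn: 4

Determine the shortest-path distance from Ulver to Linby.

14 km

Candidate routes:
Ulver - Ravel - Arlen - Linby: 4+5+5 = 14
Ulver - Ravel - Neston - Linby: 4+8+4 = 16
Ulver - Ravel - Irby - Quorn - Dunly - Orton - Neston - Linby: 4+1+1+2+1+3+4 = 16
The minimum is 14 km via Ulver - Ravel - Arlen - Linby.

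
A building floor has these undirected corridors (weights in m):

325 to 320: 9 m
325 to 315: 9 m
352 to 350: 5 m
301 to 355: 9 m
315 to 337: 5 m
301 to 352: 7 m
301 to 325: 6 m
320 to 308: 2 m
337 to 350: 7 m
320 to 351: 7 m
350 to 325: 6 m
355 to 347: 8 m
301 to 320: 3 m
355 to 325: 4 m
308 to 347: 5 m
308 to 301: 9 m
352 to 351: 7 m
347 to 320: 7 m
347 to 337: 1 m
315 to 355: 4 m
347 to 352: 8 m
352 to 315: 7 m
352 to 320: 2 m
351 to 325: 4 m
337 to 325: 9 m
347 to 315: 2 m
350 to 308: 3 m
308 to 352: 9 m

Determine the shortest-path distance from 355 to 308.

Settle nodes by increasing distance from 355:
355: 0
315: 4  (via 355)
325: 4  (via 355)
347: 6  (via 315)
337: 7  (via 347)
351: 8  (via 325)
301: 9  (via 355)
350: 10  (via 325)
352: 11  (via 315)
308: 11  (via 347)
Shortest route: 355 → 315 → 347 → 308 = 11 m.

11 m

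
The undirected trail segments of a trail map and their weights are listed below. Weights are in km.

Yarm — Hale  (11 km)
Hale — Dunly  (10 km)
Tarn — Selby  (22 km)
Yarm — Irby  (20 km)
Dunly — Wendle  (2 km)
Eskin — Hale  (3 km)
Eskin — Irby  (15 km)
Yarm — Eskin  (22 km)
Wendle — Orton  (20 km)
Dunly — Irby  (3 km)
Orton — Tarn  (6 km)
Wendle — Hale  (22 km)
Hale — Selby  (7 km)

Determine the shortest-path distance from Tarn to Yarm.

Shortest distances from Tarn:
Tarn: 0
Orton: 6  (via Tarn)
Selby: 22  (via Tarn)
Wendle: 26  (via Orton)
Dunly: 28  (via Wendle)
Hale: 29  (via Selby)
Irby: 31  (via Dunly)
Eskin: 32  (via Hale)
Yarm: 40  (via Hale)
Shortest route: Tarn → Selby → Hale → Yarm = 40 km.

40 km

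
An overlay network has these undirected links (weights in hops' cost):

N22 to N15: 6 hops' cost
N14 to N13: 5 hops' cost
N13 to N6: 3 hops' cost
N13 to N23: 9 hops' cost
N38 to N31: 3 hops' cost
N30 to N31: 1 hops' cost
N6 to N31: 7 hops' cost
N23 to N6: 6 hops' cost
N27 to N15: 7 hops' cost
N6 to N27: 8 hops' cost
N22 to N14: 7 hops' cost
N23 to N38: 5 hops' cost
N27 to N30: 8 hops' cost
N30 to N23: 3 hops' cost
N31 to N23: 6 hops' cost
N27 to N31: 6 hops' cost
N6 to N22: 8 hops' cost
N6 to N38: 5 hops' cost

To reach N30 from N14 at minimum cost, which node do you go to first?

Candidate routes:
N14 → N13 → N6 → N31 → N30: 5+3+7+1 = 16
N14 → N13 → N6 → N38 → N31 → N30: 5+3+5+3+1 = 17
N14 → N13 → N23 → N30: 5+9+3 = 17
Cheapest is N14 → N13 → N6 → N31 → N30 at 16 hops' cost.
So from N14 the first move is to N13.

N13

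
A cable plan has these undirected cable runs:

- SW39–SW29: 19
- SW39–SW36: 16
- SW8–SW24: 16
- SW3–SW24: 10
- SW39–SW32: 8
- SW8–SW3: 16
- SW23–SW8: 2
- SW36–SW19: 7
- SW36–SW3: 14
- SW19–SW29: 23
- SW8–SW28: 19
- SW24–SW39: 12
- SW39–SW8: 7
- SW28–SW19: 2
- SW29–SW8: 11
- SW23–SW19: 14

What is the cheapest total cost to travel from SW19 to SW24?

Compare a few routes:
SW19 → SW36 → SW39 → SW24: 7+16+12 = 35
SW19 → SW23 → SW8 → SW24: 14+2+16 = 32
SW19 → SW36 → SW3 → SW24: 7+14+10 = 31
Cheapest is SW19 → SW36 → SW3 → SW24 at 31.

31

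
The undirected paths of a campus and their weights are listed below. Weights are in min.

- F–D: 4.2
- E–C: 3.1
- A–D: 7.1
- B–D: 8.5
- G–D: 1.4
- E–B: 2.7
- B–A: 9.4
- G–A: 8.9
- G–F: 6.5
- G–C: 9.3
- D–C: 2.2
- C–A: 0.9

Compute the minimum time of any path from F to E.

9.5 min

Shortest distances from F:
F: 0
D: 4.2  (via F)
G: 5.6  (via D)
C: 6.4  (via D)
A: 7.3  (via C)
E: 9.5  (via C)
Shortest route: F–D–C–E = 9.5 min.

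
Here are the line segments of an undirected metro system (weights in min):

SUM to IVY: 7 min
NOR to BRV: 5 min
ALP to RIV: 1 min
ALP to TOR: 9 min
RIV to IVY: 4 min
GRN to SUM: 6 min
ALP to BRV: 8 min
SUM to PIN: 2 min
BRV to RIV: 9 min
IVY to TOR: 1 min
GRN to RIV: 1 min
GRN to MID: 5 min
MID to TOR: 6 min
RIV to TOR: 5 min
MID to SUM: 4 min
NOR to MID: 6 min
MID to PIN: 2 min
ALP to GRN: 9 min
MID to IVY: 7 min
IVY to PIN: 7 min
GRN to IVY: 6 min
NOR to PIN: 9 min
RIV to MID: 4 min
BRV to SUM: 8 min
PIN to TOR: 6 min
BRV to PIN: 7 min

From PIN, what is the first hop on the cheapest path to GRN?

MID

Enumerating some paths:
PIN → SUM → GRN: 2+6 = 8
PIN → MID → GRN: 2+5 = 7
Cheapest is PIN → MID → GRN at 7 min.
So from PIN the first move is to MID.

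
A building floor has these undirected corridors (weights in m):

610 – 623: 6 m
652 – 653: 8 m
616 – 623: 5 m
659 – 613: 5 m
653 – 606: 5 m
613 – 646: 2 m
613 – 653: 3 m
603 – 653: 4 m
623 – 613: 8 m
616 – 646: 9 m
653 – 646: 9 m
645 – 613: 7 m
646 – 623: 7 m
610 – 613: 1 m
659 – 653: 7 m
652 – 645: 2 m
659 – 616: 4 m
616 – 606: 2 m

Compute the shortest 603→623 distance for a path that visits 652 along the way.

Best 603 to 652: 603 → 653 → 652 costing 12
Best 652 to 623: 652 → 645 → 613 → 610 → 623 costing 16
Total via 652: 12 + 16 = 28 m.

28 m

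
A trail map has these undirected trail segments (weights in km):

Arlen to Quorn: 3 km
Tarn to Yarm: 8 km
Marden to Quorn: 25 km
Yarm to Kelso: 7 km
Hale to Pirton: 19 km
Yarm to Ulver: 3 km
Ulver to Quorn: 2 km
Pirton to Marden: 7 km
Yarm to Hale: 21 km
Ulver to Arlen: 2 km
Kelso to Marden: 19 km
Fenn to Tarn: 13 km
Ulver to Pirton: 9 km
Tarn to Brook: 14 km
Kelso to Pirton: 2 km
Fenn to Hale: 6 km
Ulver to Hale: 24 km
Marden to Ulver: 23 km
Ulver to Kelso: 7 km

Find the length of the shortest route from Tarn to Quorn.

13 km

Enumerating some paths:
Tarn - Yarm - Ulver - Arlen - Quorn: 8+3+2+3 = 16
Tarn - Yarm - Kelso - Ulver - Quorn: 8+7+7+2 = 24
Tarn - Yarm - Ulver - Quorn: 8+3+2 = 13
Cheapest is Tarn - Yarm - Ulver - Quorn at 13 km.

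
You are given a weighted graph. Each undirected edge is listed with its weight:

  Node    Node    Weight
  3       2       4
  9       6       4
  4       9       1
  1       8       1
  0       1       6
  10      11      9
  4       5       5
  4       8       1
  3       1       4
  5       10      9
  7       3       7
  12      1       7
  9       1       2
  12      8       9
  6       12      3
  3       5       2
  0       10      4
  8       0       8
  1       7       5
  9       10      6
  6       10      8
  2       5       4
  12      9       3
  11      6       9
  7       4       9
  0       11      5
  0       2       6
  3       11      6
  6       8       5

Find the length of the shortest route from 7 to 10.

13

Settle nodes by increasing distance from 7:
7: 0
1: 5  (via 7)
8: 6  (via 1)
3: 7  (via 7)
4: 7  (via 8)
9: 7  (via 1)
5: 9  (via 3)
12: 10  (via 9)
0: 11  (via 1)
2: 11  (via 3)
6: 11  (via 8)
10: 13  (via 9)
Shortest route: 7 → 1 → 9 → 10 = 13.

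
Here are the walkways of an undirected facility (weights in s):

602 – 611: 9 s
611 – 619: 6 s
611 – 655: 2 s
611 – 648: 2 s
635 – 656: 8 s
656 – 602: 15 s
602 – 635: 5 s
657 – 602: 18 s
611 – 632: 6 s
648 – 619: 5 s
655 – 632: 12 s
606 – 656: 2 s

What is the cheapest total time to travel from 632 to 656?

28 s

Shortest distances from 632:
632: 0
611: 6  (via 632)
648: 8  (via 611)
655: 8  (via 611)
619: 12  (via 611)
602: 15  (via 611)
635: 20  (via 602)
656: 28  (via 635)
Shortest route: 632–611–602–635–656 = 28 s.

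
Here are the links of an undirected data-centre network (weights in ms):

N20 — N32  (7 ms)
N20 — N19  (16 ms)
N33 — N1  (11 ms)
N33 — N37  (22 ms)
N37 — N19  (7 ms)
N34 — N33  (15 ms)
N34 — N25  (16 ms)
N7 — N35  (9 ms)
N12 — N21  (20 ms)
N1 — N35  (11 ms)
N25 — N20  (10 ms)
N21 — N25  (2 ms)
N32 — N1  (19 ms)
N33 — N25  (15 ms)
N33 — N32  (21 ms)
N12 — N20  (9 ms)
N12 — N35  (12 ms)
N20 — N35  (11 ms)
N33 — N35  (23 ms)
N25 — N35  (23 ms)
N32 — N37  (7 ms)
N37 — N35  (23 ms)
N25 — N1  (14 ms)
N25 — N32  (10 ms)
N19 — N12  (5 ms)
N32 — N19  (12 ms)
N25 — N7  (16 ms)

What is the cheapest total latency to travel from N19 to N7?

26 ms

Shortest distances from N19:
N19: 0
N12: 5  (via N19)
N37: 7  (via N19)
N32: 12  (via N19)
N20: 14  (via N12)
N35: 17  (via N12)
N25: 22  (via N32)
N21: 24  (via N25)
N7: 26  (via N35)
Shortest route: N19 → N12 → N35 → N7 = 26 ms.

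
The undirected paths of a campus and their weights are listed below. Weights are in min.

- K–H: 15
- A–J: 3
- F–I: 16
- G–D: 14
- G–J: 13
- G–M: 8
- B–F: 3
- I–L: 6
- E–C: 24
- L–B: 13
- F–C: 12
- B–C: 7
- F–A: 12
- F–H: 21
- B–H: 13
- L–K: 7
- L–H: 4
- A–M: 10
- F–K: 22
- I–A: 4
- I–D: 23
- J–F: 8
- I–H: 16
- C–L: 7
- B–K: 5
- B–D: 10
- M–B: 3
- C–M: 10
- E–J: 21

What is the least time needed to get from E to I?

28 min

Settle nodes by increasing distance from E:
E: 0
J: 21  (via E)
A: 24  (via J)
C: 24  (via E)
I: 28  (via A)
Shortest route: E → J → A → I = 28 min.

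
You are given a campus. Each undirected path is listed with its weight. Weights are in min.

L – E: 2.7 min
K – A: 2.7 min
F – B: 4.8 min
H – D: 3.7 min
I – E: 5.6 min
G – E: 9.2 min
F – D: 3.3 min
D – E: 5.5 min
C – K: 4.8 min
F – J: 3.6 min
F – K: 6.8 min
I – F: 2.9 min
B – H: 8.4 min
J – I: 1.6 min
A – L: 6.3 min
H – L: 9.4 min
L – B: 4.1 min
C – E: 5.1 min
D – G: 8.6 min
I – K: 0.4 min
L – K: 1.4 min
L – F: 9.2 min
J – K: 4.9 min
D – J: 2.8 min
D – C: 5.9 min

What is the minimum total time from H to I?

8.1 min

Shortest distances from H:
H: 0
D: 3.7  (via H)
J: 6.5  (via D)
F: 7  (via D)
I: 8.1  (via J)
Shortest route: H–D–J–I = 8.1 min.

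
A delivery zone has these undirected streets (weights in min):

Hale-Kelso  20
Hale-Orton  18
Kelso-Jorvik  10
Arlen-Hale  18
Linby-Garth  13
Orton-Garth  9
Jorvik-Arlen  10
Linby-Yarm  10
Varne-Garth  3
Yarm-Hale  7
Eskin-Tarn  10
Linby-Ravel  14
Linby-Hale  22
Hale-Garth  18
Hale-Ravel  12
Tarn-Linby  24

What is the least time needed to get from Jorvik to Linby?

45 min

Running Dijkstra from Jorvik:
Jorvik: 0
Kelso: 10  (via Jorvik)
Arlen: 10  (via Jorvik)
Hale: 28  (via Arlen)
Yarm: 35  (via Hale)
Ravel: 40  (via Hale)
Linby: 45  (via Yarm)
Shortest route: Jorvik → Arlen → Hale → Yarm → Linby = 45 min.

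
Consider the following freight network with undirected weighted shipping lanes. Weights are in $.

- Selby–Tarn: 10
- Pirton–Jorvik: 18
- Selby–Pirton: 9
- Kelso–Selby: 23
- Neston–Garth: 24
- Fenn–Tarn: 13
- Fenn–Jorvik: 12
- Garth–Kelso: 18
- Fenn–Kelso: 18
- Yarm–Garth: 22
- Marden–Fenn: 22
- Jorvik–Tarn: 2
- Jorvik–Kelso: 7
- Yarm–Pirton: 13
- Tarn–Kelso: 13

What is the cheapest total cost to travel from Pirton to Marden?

Shortest distances from Pirton:
Pirton: 0
Selby: 9  (via Pirton)
Yarm: 13  (via Pirton)
Jorvik: 18  (via Pirton)
Tarn: 19  (via Selby)
Kelso: 25  (via Jorvik)
Fenn: 30  (via Jorvik)
Garth: 35  (via Yarm)
Marden: 52  (via Fenn)
Shortest route: Pirton–Jorvik–Fenn–Marden = $52.

$52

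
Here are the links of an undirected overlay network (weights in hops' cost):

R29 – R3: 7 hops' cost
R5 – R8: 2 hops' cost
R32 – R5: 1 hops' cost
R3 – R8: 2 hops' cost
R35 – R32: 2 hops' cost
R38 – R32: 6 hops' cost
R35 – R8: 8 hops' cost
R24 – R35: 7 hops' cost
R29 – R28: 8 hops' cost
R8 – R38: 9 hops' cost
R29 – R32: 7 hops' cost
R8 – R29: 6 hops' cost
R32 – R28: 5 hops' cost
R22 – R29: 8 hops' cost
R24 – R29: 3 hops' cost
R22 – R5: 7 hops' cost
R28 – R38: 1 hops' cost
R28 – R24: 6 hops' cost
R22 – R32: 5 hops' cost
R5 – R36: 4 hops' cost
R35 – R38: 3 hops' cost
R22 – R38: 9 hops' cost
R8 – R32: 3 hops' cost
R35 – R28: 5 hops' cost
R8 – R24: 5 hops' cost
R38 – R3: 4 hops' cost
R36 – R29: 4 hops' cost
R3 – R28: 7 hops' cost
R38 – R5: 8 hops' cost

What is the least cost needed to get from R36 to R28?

10 hops' cost

Compare a few routes:
R36–R5–R32–R35–R38–R28: 4+1+2+3+1 = 11
R36–R5–R32–R28: 4+1+5 = 10
R36–R5–R32–R38–R28: 4+1+6+1 = 12
The minimum is 10 hops' cost via R36–R5–R32–R28.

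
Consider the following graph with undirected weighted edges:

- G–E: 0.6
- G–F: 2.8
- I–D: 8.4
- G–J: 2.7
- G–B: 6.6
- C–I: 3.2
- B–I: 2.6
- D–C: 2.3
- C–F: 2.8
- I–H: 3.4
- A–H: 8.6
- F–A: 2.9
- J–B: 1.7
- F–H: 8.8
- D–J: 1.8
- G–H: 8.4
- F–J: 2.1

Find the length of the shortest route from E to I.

7.6

Shortest distances from E:
E: 0
G: 0.6  (via E)
J: 3.3  (via G)
F: 3.4  (via G)
B: 5  (via J)
D: 5.1  (via J)
C: 6.2  (via F)
A: 6.3  (via F)
I: 7.6  (via B)
Shortest route: E–G–J–B–I = 7.6.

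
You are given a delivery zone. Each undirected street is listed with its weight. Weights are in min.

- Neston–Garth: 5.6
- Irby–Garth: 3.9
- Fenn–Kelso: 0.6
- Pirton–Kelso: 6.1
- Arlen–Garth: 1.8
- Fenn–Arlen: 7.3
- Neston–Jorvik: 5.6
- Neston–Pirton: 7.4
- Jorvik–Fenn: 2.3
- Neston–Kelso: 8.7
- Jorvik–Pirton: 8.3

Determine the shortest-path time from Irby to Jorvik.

15.1 min

Compare a few routes:
Irby - Garth - Arlen - Fenn - Jorvik: 3.9+1.8+7.3+2.3 = 15.3
Irby - Garth - Neston - Jorvik: 3.9+5.6+5.6 = 15.1
Cheapest is Irby - Garth - Neston - Jorvik at 15.1 min.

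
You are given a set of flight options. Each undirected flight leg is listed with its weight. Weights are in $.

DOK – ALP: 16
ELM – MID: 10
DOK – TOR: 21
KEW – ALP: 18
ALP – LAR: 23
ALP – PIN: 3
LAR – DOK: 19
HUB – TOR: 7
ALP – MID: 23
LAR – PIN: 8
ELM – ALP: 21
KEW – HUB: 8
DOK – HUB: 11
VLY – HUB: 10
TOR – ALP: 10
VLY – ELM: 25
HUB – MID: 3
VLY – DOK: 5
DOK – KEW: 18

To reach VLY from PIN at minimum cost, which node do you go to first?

Candidate routes:
PIN - ALP - DOK - VLY: 3+16+5 = 24
PIN - ALP - TOR - HUB - VLY: 3+10+7+10 = 30
The minimum is $24 via PIN - ALP - DOK - VLY.
So from PIN the first move is to ALP.

ALP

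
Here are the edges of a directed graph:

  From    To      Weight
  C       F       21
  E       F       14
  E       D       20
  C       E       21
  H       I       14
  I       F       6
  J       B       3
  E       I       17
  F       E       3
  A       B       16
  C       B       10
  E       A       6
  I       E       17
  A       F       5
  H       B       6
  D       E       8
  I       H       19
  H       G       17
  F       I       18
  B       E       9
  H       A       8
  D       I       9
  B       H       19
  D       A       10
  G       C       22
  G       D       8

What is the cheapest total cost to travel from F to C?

76

Enumerating some paths:
F–E–I–H–G–C: 3+17+19+17+22 = 78
F–I–H–G–C: 18+19+17+22 = 76
The minimum is 76 via F–I–H–G–C.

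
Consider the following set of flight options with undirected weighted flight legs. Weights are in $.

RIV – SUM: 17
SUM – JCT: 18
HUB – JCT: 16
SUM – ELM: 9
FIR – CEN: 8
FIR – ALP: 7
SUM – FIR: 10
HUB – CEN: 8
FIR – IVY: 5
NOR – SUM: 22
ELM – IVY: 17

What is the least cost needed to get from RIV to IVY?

Enumerating some paths:
RIV - SUM - ELM - IVY: 17+9+17 = 43
RIV - SUM - FIR - IVY: 17+10+5 = 32
Cheapest is RIV - SUM - FIR - IVY at $32.

$32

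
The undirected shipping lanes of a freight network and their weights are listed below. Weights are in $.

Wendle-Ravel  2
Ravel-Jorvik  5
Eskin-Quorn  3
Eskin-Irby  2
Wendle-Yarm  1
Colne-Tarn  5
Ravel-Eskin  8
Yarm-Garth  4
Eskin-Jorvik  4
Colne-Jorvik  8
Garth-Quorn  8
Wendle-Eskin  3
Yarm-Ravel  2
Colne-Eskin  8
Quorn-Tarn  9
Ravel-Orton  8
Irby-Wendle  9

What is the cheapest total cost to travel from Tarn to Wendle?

Candidate routes:
Tarn → Quorn → Eskin → Wendle: 9+3+3 = 15
Tarn → Colne → Eskin → Wendle: 5+8+3 = 16
The minimum is $15 via Tarn → Quorn → Eskin → Wendle.

$15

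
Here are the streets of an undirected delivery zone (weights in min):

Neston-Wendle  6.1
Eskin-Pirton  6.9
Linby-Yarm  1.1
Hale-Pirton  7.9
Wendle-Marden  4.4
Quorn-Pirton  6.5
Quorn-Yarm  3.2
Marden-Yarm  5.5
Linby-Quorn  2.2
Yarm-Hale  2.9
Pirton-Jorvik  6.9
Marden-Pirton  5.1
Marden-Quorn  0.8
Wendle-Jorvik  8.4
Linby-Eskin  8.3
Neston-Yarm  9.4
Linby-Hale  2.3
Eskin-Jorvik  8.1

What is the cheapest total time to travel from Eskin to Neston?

Settle nodes by increasing distance from Eskin:
Eskin: 0
Pirton: 6.9  (via Eskin)
Jorvik: 8.1  (via Eskin)
Linby: 8.3  (via Eskin)
Yarm: 9.4  (via Linby)
Quorn: 10.5  (via Linby)
Hale: 10.6  (via Linby)
Marden: 11.3  (via Quorn)
Wendle: 15.7  (via Marden)
Neston: 18.8  (via Yarm)
Shortest route: Eskin → Linby → Yarm → Neston = 18.8 min.

18.8 min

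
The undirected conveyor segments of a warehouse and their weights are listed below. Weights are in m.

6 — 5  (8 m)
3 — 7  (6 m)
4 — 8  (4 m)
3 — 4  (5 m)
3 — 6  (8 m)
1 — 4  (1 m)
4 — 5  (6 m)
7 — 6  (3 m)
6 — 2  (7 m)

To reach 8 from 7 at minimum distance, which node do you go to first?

3

Candidate routes:
7 → 6 → 5 → 4 → 8: 3+8+6+4 = 21
7 → 6 → 3 → 4 → 8: 3+8+5+4 = 20
7 → 3 → 4 → 8: 6+5+4 = 15
The minimum is 15 m via 7 → 3 → 4 → 8.
So from 7 the first move is to 3.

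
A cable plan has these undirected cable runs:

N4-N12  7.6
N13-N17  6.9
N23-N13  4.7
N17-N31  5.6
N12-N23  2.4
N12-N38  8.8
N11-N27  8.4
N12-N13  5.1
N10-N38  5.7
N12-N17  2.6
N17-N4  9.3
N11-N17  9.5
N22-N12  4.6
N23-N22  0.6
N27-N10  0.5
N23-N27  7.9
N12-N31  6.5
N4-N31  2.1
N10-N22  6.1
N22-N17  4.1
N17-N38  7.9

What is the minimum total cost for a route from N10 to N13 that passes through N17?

Best N10 to N17: N10–N22–N17 costing 10.2
Best N17 to N13: N17–N13 costing 6.9
Total via N17: 10.2 + 6.9 = 17.1.

17.1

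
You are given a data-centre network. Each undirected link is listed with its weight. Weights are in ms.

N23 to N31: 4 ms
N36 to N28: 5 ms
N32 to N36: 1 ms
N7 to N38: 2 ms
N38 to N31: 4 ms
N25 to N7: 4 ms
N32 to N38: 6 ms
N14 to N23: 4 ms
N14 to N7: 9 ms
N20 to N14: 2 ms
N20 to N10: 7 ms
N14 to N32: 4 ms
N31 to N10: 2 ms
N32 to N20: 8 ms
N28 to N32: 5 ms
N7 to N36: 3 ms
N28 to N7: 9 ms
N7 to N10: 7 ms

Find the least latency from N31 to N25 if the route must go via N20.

23 ms

Best N31 to N20: N31–N10–N20 costing 9
Shortest N20→N25: N20–N14–N32–N36–N7–N25 = 14
Total via N20: 9 + 14 = 23 ms.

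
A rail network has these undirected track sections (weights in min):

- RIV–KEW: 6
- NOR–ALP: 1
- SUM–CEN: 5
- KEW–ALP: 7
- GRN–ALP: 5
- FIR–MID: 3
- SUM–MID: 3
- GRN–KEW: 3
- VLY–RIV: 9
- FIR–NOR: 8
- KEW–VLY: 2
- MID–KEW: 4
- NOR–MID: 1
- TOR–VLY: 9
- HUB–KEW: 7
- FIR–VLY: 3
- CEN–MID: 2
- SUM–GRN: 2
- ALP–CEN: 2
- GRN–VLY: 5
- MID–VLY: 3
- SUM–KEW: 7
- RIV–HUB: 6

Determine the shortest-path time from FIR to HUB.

Shortest distances from FIR:
FIR: 0
VLY: 3  (via FIR)
MID: 3  (via FIR)
NOR: 4  (via MID)
KEW: 5  (via VLY)
CEN: 5  (via MID)
ALP: 5  (via NOR)
SUM: 6  (via MID)
GRN: 8  (via VLY)
RIV: 11  (via KEW)
HUB: 12  (via KEW)
Shortest route: FIR → VLY → KEW → HUB = 12 min.

12 min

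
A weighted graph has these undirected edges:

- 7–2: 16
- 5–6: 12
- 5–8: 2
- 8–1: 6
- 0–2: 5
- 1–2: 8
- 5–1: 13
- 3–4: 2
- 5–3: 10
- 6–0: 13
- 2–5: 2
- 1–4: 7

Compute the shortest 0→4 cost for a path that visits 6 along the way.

Shortest 0→6: 0–6 = 13
Shortest 6→4: 6–5–3–4 = 24
Total via 6: 13 + 24 = 37.

37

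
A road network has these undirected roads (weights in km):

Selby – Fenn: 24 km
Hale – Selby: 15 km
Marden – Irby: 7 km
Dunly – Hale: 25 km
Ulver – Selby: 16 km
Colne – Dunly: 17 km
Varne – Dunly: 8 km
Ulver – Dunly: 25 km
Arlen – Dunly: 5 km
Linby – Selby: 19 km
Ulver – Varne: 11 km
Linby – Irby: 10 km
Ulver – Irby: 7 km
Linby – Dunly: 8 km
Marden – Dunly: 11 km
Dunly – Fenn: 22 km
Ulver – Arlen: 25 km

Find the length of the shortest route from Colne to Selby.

Enumerating some paths:
Colne–Dunly–Ulver–Selby: 17+25+16 = 58
Colne–Dunly–Linby–Selby: 17+8+19 = 44
Colne–Dunly–Hale–Selby: 17+25+15 = 57
Colne–Dunly–Varne–Ulver–Selby: 17+8+11+16 = 52
Cheapest is Colne–Dunly–Linby–Selby at 44 km.

44 km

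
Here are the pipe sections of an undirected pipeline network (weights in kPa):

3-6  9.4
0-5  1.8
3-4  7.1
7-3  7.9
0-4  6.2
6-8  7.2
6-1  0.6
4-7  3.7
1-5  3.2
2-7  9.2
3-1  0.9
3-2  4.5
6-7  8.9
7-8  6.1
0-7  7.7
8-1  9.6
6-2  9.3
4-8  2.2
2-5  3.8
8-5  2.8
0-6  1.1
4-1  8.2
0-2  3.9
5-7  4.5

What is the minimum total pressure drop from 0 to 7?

6.3 kPa

Settle nodes by increasing distance from 0:
0: 0
6: 1.1  (via 0)
1: 1.7  (via 6)
5: 1.8  (via 0)
3: 2.6  (via 1)
2: 3.9  (via 0)
8: 4.6  (via 5)
4: 6.2  (via 0)
7: 6.3  (via 5)
Shortest route: 0–5–7 = 6.3 kPa.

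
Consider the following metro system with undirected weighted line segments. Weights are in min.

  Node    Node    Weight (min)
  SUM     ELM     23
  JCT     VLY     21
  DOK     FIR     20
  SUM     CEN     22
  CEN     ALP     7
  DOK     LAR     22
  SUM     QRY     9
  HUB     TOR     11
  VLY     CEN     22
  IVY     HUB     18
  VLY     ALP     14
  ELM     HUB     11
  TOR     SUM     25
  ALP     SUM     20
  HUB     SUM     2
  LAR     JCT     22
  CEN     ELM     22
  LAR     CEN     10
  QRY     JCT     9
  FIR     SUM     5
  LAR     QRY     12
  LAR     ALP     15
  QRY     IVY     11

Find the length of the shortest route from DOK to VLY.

51 min

Candidate routes:
DOK → LAR → ALP → VLY: 22+15+14 = 51
DOK → LAR → CEN → ALP → VLY: 22+10+7+14 = 53
DOK → LAR → CEN → VLY: 22+10+22 = 54
Cheapest is DOK → LAR → ALP → VLY at 51 min.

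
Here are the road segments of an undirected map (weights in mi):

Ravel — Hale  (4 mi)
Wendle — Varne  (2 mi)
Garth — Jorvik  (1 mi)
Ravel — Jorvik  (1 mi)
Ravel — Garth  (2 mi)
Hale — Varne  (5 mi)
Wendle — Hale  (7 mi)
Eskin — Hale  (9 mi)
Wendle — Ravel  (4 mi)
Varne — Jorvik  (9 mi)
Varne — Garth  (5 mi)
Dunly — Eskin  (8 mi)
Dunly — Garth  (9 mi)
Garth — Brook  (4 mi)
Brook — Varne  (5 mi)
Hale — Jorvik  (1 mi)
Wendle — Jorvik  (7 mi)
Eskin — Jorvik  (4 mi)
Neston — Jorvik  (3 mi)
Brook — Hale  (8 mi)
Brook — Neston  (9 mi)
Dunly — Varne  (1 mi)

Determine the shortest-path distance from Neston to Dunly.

10 mi

Settle nodes by increasing distance from Neston:
Neston: 0
Jorvik: 3  (via Neston)
Garth: 4  (via Jorvik)
Hale: 4  (via Jorvik)
Ravel: 4  (via Jorvik)
Eskin: 7  (via Jorvik)
Wendle: 8  (via Ravel)
Brook: 8  (via Garth)
Varne: 9  (via Garth)
Dunly: 10  (via Varne)
Shortest route: Neston → Jorvik → Garth → Varne → Dunly = 10 mi.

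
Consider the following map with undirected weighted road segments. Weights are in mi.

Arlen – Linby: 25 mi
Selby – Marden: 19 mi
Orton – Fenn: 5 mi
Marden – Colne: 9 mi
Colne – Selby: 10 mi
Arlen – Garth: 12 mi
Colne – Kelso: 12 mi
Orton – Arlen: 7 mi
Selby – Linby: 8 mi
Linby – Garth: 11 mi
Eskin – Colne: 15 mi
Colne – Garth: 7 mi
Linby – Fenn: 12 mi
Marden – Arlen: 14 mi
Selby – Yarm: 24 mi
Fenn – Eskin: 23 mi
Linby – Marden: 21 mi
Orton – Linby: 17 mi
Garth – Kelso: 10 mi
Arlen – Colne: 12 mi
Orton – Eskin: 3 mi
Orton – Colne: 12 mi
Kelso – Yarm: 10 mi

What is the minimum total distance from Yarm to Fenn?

Candidate routes:
Yarm → Kelso → Garth → Linby → Fenn: 10+10+11+12 = 43
Yarm → Kelso → Garth → Colne → Orton → Fenn: 10+10+7+12+5 = 44
Yarm → Kelso → Colne → Orton → Fenn: 10+12+12+5 = 39
The minimum is 39 mi via Yarm → Kelso → Colne → Orton → Fenn.

39 mi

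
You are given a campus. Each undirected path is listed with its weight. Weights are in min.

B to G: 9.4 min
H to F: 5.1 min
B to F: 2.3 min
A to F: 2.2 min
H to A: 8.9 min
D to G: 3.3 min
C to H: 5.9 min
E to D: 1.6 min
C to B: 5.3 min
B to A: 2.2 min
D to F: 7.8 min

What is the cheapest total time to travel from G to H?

Enumerating some paths:
G - B - F - H: 9.4+2.3+5.1 = 16.8
G - D - F - H: 3.3+7.8+5.1 = 16.2
Cheapest is G - D - F - H at 16.2 min.

16.2 min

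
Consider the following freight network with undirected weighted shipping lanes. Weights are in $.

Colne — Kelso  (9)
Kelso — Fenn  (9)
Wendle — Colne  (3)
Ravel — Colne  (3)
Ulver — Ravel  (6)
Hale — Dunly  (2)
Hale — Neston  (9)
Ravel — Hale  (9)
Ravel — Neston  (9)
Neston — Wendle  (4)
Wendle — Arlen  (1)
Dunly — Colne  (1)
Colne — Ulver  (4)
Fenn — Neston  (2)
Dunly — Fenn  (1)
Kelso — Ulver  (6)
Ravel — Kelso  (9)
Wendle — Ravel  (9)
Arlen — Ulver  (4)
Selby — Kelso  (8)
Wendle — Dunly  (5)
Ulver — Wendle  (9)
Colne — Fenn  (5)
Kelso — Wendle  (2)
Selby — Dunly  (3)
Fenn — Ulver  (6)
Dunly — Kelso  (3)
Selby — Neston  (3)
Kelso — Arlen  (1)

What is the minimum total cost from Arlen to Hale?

$6

Settle nodes by increasing distance from Arlen:
Arlen: 0
Wendle: 1  (via Arlen)
Kelso: 1  (via Arlen)
Ulver: 4  (via Arlen)
Colne: 4  (via Wendle)
Dunly: 4  (via Kelso)
Neston: 5  (via Wendle)
Fenn: 5  (via Dunly)
Hale: 6  (via Dunly)
Shortest route: Arlen–Kelso–Dunly–Hale = $6.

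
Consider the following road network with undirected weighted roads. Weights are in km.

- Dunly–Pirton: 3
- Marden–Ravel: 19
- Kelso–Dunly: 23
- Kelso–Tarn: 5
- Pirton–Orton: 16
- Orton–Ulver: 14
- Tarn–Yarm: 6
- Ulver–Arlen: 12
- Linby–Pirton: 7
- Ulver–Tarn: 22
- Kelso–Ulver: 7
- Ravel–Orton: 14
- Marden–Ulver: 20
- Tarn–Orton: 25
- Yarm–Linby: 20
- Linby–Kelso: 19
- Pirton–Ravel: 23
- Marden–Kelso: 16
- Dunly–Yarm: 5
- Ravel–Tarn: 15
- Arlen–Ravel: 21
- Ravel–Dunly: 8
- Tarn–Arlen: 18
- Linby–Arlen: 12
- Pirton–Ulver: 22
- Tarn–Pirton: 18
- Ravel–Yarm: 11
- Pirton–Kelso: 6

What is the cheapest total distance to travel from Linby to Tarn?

Compare a few routes:
Linby → Pirton → Kelso → Tarn: 7+6+5 = 18
Linby → Pirton → Dunly → Yarm → Tarn: 7+3+5+6 = 21
Linby → Kelso → Tarn: 19+5 = 24
Linby → Pirton → Tarn: 7+18 = 25
The minimum is 18 km via Linby → Pirton → Kelso → Tarn.

18 km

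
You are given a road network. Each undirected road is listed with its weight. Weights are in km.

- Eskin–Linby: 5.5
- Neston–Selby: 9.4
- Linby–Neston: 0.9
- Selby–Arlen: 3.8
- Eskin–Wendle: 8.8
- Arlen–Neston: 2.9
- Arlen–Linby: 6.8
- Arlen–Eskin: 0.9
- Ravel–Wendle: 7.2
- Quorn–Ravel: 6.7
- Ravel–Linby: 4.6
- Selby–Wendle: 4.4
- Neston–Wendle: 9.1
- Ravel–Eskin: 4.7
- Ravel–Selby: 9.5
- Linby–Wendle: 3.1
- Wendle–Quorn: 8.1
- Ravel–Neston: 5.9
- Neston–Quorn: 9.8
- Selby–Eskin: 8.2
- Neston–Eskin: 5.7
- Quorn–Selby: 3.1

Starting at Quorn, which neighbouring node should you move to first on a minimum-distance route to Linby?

Selby

Compare a few routes:
Quorn–Selby–Arlen–Neston–Linby: 3.1+3.8+2.9+0.9 = 10.7
Quorn–Wendle–Linby: 8.1+3.1 = 11.2
Quorn–Selby–Wendle–Linby: 3.1+4.4+3.1 = 10.6
Quorn–Neston–Linby: 9.8+0.9 = 10.7
The minimum is 10.6 km via Quorn–Selby–Wendle–Linby.
So from Quorn the first move is to Selby.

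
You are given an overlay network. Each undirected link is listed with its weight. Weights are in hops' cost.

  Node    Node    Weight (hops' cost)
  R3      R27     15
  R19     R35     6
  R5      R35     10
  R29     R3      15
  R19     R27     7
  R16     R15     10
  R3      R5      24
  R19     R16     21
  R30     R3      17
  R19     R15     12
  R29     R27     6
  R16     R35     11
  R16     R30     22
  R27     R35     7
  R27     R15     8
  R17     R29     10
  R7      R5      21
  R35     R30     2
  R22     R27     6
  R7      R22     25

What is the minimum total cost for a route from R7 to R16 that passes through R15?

Best R7 to R15: R7–R22–R27–R15 costing 39
Best R15 to R16: R15–R16 costing 10
Total via R15: 39 + 10 = 49 hops' cost.

49 hops' cost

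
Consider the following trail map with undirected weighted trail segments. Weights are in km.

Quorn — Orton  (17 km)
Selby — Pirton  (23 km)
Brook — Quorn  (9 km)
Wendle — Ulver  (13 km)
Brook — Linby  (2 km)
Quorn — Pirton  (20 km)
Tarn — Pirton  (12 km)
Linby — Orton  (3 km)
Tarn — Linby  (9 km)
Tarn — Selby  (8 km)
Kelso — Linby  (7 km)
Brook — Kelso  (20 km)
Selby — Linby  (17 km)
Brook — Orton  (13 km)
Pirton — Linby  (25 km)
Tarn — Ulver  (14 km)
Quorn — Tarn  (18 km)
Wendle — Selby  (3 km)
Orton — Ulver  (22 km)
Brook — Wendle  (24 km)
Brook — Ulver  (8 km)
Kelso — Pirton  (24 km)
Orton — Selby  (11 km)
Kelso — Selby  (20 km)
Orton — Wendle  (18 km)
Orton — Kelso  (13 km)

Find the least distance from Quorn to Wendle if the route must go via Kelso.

Shortest Quorn→Kelso: Quorn–Brook–Linby–Kelso = 18
Best Kelso to Wendle: Kelso–Selby–Wendle costing 23
Total via Kelso: 18 + 23 = 41 km.

41 km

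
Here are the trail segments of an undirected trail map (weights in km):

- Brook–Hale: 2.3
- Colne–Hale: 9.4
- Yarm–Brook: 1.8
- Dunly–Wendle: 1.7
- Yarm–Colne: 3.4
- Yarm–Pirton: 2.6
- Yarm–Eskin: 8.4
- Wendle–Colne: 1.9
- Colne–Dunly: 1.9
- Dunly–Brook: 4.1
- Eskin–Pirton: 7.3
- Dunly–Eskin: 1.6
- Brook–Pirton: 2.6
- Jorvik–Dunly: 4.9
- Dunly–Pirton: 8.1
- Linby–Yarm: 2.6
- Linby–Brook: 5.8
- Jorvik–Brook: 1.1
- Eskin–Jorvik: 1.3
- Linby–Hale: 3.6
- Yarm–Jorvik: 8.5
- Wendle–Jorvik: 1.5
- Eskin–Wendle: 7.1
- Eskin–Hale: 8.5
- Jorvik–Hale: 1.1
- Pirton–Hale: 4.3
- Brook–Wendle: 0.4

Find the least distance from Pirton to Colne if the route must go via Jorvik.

Shortest Pirton→Jorvik: Pirton–Brook–Jorvik = 3.7
Best Jorvik to Colne: Jorvik–Wendle–Colne costing 3.4
Total via Jorvik: 3.7 + 3.4 = 7.1 km.

7.1 km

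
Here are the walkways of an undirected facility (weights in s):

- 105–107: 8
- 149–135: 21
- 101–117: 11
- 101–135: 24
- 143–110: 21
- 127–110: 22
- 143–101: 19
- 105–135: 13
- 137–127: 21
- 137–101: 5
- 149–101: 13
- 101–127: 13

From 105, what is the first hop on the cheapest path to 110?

135

Enumerating some paths:
105 - 135 - 101 - 127 - 110: 13+24+13+22 = 72
105 - 135 - 101 - 143 - 110: 13+24+19+21 = 77
105 - 135 - 149 - 101 - 127 - 110: 13+21+13+13+22 = 82
The minimum is 72 s via 105 - 135 - 101 - 127 - 110.
So from 105 the first move is to 135.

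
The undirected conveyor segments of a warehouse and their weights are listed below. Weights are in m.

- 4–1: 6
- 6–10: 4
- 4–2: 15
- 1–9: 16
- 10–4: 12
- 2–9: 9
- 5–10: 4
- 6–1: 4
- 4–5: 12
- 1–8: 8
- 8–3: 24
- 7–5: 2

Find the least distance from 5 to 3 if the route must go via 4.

Best 5 to 4: 5 → 4 costing 12
Best 4 to 3: 4 → 1 → 8 → 3 costing 38
Total via 4: 12 + 38 = 50 m.

50 m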